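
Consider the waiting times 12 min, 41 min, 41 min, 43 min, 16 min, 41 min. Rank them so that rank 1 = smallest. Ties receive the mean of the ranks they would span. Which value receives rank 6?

43

Sorted (ascending): 12, 16, 41, 41, 41, 43
The 3 values of 41 occupy positions 3–5 → average rank 4.
Rank 6 → value 43.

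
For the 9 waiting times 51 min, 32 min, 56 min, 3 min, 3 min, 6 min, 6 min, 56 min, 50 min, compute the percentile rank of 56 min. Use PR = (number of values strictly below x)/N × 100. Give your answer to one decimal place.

77.8

N = 9.
Strictly below 56: 7. Equal to 56: 2.
PR = 7/9 × 100 = 77.8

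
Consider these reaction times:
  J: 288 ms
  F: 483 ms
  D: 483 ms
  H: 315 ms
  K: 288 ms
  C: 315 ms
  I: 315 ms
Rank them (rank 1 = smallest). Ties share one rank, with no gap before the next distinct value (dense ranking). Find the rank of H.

Sorted (ascending): 288, 288, 315, 315, 315, 483, 483
The 2 values of 288 share dense rank 1.
The 3 values of 315 share dense rank 2.
The 2 values of 483 share dense rank 3.
H has value 315 ms → rank 2.

2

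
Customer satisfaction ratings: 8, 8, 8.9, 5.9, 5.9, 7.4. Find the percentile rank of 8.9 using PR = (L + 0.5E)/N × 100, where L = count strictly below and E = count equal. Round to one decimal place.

N = 6.
Strictly below 8.9: 5. Equal to 8.9: 1.
PR = (5 + 0.5·1)/6 × 100 = 91.7

91.7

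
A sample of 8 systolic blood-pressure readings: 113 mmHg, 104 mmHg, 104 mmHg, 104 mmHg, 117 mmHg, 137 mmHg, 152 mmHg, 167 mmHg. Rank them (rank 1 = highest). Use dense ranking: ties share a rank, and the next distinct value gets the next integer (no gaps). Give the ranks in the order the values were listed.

Sorted (descending): 167, 152, 137, 117, 113, 104, 104, 104
The 3 values of 104 share dense rank 6.
Remaining distinct values take the next consecutive integers.

5, 6, 6, 6, 4, 3, 2, 1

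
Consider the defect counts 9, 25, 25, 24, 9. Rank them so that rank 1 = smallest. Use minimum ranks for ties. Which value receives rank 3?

Sorted (ascending): 9, 9, 24, 25, 25
The 2 values of 9 occupy positions 1–2 → each gets rank 1.
The 2 values of 25 occupy positions 4–5 → each gets rank 4.
Rank 3 → value 24.

24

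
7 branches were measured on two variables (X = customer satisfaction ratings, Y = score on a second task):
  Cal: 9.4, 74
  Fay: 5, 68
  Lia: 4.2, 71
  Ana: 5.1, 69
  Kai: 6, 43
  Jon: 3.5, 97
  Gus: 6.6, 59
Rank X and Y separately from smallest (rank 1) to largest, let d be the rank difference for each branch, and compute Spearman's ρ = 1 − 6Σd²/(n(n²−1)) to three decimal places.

Ranks of variable 1: 7, 3, 2, 4, 5, 1, 6
Ranks of variable 2: 6, 3, 5, 4, 1, 7, 2
d = r₁ − r₂: 1, 0, -3, 0, 4, -6, 4
d²: 1, 0, 9, 0, 16, 36, 16; Σd² = 78
ρ = 1 − 6·78/(7·48) = 1 − 468/336 = -0.393

-0.393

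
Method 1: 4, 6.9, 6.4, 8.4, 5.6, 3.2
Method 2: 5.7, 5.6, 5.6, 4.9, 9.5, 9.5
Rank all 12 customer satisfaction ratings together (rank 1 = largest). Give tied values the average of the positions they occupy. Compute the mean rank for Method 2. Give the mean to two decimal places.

5.83

Sorted (descending): 9.5, 9.5, 8.4, 6.9, 6.4, 5.7, 5.6, 5.6, 5.6, 4.9, 4, 3.2
The 2 values of 9.5 occupy positions 1–2 → average rank (1+2)/2 = 1.5.
The 3 values of 5.6 occupy positions 7–9 → average rank 8.
Method 2 values → pooled ranks: 5.7→6, 5.6→8, 5.6→8, 4.9→10, 9.5→1.5, 9.5→1.5
Mean rank = (6 + 8 + 8 + 10 + 1.5 + 1.5) / 6 = 5.83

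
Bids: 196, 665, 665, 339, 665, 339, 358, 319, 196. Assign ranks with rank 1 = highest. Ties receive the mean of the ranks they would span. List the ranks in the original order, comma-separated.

Sorted (descending): 665, 665, 665, 358, 339, 339, 319, 196, 196
The 3 values of 665 occupy positions 1–3 → average rank 2.
The 2 values of 339 occupy positions 5–6 → average rank (5+6)/2 = 5.5.
The 2 values of 196 occupy positions 8–9 → average rank (8+9)/2 = 8.5.

8.5, 2, 2, 5.5, 2, 5.5, 4, 7, 8.5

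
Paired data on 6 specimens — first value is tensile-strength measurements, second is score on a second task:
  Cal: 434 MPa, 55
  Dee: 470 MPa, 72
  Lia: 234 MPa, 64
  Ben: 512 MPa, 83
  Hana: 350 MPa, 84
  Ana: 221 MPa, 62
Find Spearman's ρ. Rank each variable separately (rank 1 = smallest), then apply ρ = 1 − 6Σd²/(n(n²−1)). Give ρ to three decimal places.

0.371

Ranks of variable 1: 4, 5, 2, 6, 3, 1
Ranks of variable 2: 1, 4, 3, 5, 6, 2
d = r₁ − r₂: 3, 1, -1, 1, -3, -1
d²: 9, 1, 1, 1, 9, 1; Σd² = 22
ρ = 1 − 6·22/(6·35) = 1 − 132/210 = 0.371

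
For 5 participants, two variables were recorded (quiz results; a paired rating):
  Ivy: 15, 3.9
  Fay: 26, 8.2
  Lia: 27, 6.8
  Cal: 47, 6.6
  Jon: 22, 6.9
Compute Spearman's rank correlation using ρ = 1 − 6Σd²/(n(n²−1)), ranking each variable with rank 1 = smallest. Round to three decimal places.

0.100

Ranks of variable 1: 1, 3, 4, 5, 2
Ranks of variable 2: 1, 5, 3, 2, 4
d = r₁ − r₂: 0, -2, 1, 3, -2
d²: 0, 4, 1, 9, 4; Σd² = 18
ρ = 1 − 6·18/(5·24) = 1 − 108/120 = 0.100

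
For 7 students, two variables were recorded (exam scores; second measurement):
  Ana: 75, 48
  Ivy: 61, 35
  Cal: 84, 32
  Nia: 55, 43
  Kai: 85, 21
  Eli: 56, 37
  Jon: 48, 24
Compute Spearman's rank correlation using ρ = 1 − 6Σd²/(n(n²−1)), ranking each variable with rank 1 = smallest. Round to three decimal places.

Ranks of variable 1: 5, 4, 6, 2, 7, 3, 1
Ranks of variable 2: 7, 4, 3, 6, 1, 5, 2
d = r₁ − r₂: -2, 0, 3, -4, 6, -2, -1
d²: 4, 0, 9, 16, 36, 4, 1; Σd² = 70
ρ = 1 − 6·70/(7·48) = 1 − 420/336 = -0.250

-0.250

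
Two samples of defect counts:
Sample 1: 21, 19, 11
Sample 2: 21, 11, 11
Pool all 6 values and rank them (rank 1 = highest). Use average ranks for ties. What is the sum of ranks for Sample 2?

11.5

Sorted (descending): 21, 21, 19, 11, 11, 11
The 2 values of 21 occupy positions 1–2 → average rank (1+2)/2 = 1.5.
The 3 values of 11 occupy positions 4–6 → average rank 5.
Sample 2 values → pooled ranks: 21→1.5, 11→5, 11→5
Rank sum = 1.5 + 5 + 5 = 11.5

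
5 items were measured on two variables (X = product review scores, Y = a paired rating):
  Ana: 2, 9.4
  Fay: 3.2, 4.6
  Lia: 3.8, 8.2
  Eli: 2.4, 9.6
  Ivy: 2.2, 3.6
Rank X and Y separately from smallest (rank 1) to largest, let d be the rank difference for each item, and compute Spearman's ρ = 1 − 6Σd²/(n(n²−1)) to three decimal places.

-0.100

Ranks of variable 1: 1, 4, 5, 3, 2
Ranks of variable 2: 4, 2, 3, 5, 1
d = r₁ − r₂: -3, 2, 2, -2, 1
d²: 9, 4, 4, 4, 1; Σd² = 22
ρ = 1 − 6·22/(5·24) = 1 − 132/120 = -0.100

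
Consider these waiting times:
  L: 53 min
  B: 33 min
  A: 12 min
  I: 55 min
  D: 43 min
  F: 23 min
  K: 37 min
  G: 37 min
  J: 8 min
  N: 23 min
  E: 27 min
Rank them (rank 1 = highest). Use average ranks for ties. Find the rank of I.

1

Sorted (descending): 55, 53, 43, 37, 37, 33, 27, 23, 23, 12, 8
The 2 values of 37 occupy positions 4–5 → average rank (4+5)/2 = 4.5.
The 2 values of 23 occupy positions 8–9 → average rank (8+9)/2 = 8.5.
I has value 55 min → rank 1.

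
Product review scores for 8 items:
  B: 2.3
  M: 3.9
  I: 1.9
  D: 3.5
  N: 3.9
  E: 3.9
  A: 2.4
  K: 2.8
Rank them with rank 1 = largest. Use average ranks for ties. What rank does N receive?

Sorted (descending): 3.9, 3.9, 3.9, 3.5, 2.8, 2.4, 2.3, 1.9
The 3 values of 3.9 occupy positions 1–3 → average rank 2.
N has value 3.9 → rank 2.

2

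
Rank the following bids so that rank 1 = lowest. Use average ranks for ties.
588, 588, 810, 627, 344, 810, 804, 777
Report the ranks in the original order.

2.5, 2.5, 7.5, 4, 1, 7.5, 6, 5

Sorted (ascending): 344, 588, 588, 627, 777, 804, 810, 810
The 2 values of 588 occupy positions 2–3 → average rank (2+3)/2 = 2.5.
The 2 values of 810 occupy positions 7–8 → average rank (7+8)/2 = 7.5.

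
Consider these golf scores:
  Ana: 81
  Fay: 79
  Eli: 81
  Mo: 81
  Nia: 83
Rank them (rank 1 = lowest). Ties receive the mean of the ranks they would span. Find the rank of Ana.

3

Sorted (ascending): 79, 81, 81, 81, 83
The 3 values of 81 occupy positions 2–4 → average rank 3.
Ana has value 81 → rank 3.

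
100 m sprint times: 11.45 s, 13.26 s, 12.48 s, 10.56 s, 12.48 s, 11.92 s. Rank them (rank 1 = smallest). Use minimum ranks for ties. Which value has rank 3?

11.92

Sorted (ascending): 10.56, 11.45, 11.92, 12.48, 12.48, 13.26
The 2 values of 12.48 occupy positions 4–5 → each gets rank 4.
Rank 3 → value 11.92.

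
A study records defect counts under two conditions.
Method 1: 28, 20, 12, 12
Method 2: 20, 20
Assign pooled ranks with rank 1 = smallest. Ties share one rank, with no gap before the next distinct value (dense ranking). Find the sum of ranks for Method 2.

Sorted (ascending): 12, 12, 20, 20, 20, 28
The 2 values of 12 share dense rank 1.
The 3 values of 20 share dense rank 2.
Remaining distinct values take the next consecutive integers.
Method 2 values → pooled ranks: 20→2, 20→2
Rank sum = 2 + 2 = 4

4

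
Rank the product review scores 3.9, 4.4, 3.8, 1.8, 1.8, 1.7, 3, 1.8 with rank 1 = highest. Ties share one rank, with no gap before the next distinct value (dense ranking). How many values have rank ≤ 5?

Sorted (descending): 4.4, 3.9, 3.8, 3, 1.8, 1.8, 1.8, 1.7
The 3 values of 1.8 share dense rank 5.
Remaining distinct values take the next consecutive integers.
Ranks ≤ 5: {1, 2, 3, 4, 5, 5, 5} → 7 values.

7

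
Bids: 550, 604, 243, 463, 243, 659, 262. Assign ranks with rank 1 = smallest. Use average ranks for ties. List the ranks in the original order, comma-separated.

5, 6, 1.5, 4, 1.5, 7, 3

Sorted (ascending): 243, 243, 262, 463, 550, 604, 659
The 2 values of 243 occupy positions 1–2 → average rank (1+2)/2 = 1.5.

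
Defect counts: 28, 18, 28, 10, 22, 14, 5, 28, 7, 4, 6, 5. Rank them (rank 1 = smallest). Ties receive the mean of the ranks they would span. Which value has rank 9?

22

Sorted (ascending): 4, 5, 5, 6, 7, 10, 14, 18, 22, 28, 28, 28
The 2 values of 5 occupy positions 2–3 → average rank (2+3)/2 = 2.5.
The 3 values of 28 occupy positions 10–12 → average rank 11.
Rank 9 → value 22.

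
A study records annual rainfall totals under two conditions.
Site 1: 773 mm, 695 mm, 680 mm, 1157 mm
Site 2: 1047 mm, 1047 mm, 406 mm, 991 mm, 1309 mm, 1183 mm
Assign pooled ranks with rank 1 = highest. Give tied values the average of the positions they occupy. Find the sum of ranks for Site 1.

27

Sorted (descending): 1309, 1183, 1157, 1047, 1047, 991, 773, 695, 680, 406
The 2 values of 1047 occupy positions 4–5 → average rank (4+5)/2 = 4.5.
Site 1 values → pooled ranks: 773→7, 695→8, 680→9, 1157→3
Rank sum = 7 + 8 + 9 + 3 = 27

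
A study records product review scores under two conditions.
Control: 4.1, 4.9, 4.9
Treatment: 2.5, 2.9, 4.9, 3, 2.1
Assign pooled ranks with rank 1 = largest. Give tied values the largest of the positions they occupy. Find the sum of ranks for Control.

Sorted (descending): 4.9, 4.9, 4.9, 4.1, 3, 2.9, 2.5, 2.1
The 3 values of 4.9 occupy positions 1–3 → each gets rank 3.
Control values → pooled ranks: 4.1→4, 4.9→3, 4.9→3
Rank sum = 4 + 3 + 3 = 10

10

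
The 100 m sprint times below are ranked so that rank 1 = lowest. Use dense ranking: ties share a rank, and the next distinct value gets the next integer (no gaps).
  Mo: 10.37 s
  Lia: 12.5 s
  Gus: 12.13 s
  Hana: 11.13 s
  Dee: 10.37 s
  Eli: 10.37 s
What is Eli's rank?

Sorted (ascending): 10.37, 10.37, 10.37, 11.13, 12.13, 12.5
The 3 values of 10.37 share dense rank 1.
Remaining distinct values take the next consecutive integers.
Eli has value 10.37 s → rank 1.

1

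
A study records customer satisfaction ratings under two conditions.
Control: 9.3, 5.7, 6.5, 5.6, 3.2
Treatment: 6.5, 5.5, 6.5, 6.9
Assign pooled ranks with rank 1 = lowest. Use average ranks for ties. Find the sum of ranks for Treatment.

Sorted (ascending): 3.2, 5.5, 5.6, 5.7, 6.5, 6.5, 6.5, 6.9, 9.3
The 3 values of 6.5 occupy positions 5–7 → average rank 6.
Treatment values → pooled ranks: 6.5→6, 5.5→2, 6.5→6, 6.9→8
Rank sum = 6 + 2 + 6 + 8 = 22

22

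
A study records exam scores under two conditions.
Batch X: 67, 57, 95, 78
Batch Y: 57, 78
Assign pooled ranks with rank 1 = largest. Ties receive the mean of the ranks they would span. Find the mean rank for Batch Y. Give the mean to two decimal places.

Sorted (descending): 95, 78, 78, 67, 57, 57
The 2 values of 78 occupy positions 2–3 → average rank (2+3)/2 = 2.5.
The 2 values of 57 occupy positions 5–6 → average rank (5+6)/2 = 5.5.
Batch Y values → pooled ranks: 57→5.5, 78→2.5
Mean rank = (5.5 + 2.5) / 2 = 4.00

4.00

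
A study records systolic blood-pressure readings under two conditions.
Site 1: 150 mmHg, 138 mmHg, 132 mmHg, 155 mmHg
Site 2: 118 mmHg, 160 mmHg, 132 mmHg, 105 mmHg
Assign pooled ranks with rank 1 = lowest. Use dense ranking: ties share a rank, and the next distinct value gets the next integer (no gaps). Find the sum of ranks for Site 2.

Sorted (ascending): 105, 118, 132, 132, 138, 150, 155, 160
The 2 values of 132 share dense rank 3.
Remaining distinct values take the next consecutive integers.
Site 2 values → pooled ranks: 118→2, 160→7, 132→3, 105→1
Rank sum = 2 + 7 + 3 + 1 = 13

13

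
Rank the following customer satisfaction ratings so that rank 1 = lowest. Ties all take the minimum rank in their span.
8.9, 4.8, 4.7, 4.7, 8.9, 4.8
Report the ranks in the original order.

Sorted (ascending): 4.7, 4.7, 4.8, 4.8, 8.9, 8.9
The 2 values of 4.7 occupy positions 1–2 → each gets rank 1.
The 2 values of 4.8 occupy positions 3–4 → each gets rank 3.
The 2 values of 8.9 occupy positions 5–6 → each gets rank 5.

5, 3, 1, 1, 5, 3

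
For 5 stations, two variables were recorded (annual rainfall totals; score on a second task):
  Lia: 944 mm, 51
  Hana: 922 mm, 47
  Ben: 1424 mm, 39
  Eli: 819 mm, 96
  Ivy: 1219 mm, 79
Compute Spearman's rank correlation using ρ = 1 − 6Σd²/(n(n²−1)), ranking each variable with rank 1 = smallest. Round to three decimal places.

Ranks of variable 1: 3, 2, 5, 1, 4
Ranks of variable 2: 3, 2, 1, 5, 4
d = r₁ − r₂: 0, 0, 4, -4, 0
d²: 0, 0, 16, 16, 0; Σd² = 32
ρ = 1 − 6·32/(5·24) = 1 − 192/120 = -0.600

-0.600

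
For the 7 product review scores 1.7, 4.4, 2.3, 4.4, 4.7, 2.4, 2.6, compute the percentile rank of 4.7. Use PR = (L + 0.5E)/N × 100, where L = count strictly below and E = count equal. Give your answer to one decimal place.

92.9

N = 7.
Strictly below 4.7: 6. Equal to 4.7: 1.
PR = (6 + 0.5·1)/7 × 100 = 92.9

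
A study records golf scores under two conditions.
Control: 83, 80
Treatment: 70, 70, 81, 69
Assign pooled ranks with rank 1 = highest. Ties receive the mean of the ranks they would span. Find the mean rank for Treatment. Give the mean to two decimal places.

4.25

Sorted (descending): 83, 81, 80, 70, 70, 69
The 2 values of 70 occupy positions 4–5 → average rank (4+5)/2 = 4.5.
Treatment values → pooled ranks: 70→4.5, 70→4.5, 81→2, 69→6
Mean rank = (4.5 + 4.5 + 2 + 6) / 4 = 4.25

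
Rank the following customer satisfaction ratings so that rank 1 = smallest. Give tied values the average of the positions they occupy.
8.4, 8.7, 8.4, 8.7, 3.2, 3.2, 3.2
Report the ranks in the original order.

Sorted (ascending): 3.2, 3.2, 3.2, 8.4, 8.4, 8.7, 8.7
The 3 values of 3.2 occupy positions 1–3 → average rank 2.
The 2 values of 8.4 occupy positions 4–5 → average rank (4+5)/2 = 4.5.
The 2 values of 8.7 occupy positions 6–7 → average rank (6+7)/2 = 6.5.

4.5, 6.5, 4.5, 6.5, 2, 2, 2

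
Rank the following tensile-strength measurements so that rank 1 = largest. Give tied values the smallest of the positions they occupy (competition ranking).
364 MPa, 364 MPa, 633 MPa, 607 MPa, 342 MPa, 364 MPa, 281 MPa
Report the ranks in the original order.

Sorted (descending): 633, 607, 364, 364, 364, 342, 281
The 3 values of 364 occupy positions 3–5 → each gets rank 3.

3, 3, 1, 2, 6, 3, 7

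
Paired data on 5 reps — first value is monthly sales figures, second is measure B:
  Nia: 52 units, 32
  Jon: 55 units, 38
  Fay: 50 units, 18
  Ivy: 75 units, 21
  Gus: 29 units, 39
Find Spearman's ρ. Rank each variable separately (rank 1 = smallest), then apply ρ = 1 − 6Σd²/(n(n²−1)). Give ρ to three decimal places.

Ranks of variable 1: 3, 4, 2, 5, 1
Ranks of variable 2: 3, 4, 1, 2, 5
d = r₁ − r₂: 0, 0, 1, 3, -4
d²: 0, 0, 1, 9, 16; Σd² = 26
ρ = 1 − 6·26/(5·24) = 1 − 156/120 = -0.300

-0.300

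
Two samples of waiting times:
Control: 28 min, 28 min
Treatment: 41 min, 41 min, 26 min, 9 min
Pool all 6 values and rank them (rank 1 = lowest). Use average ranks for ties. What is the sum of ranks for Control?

7

Sorted (ascending): 9, 26, 28, 28, 41, 41
The 2 values of 28 occupy positions 3–4 → average rank (3+4)/2 = 3.5.
The 2 values of 41 occupy positions 5–6 → average rank (5+6)/2 = 5.5.
Control values → pooled ranks: 28→3.5, 28→3.5
Rank sum = 3.5 + 3.5 = 7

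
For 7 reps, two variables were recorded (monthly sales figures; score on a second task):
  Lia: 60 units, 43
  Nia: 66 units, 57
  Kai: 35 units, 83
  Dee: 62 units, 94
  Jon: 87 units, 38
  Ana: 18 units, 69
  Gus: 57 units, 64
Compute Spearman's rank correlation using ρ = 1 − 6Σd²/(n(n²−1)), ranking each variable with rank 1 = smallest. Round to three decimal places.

Ranks of variable 1: 4, 6, 2, 5, 7, 1, 3
Ranks of variable 2: 2, 3, 6, 7, 1, 5, 4
d = r₁ − r₂: 2, 3, -4, -2, 6, -4, -1
d²: 4, 9, 16, 4, 36, 16, 1; Σd² = 86
ρ = 1 − 6·86/(7·48) = 1 − 516/336 = -0.536

-0.536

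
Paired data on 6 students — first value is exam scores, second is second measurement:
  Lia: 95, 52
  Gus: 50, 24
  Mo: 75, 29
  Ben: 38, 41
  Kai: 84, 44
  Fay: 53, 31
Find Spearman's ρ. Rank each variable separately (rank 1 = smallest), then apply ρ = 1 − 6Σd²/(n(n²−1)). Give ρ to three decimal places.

Ranks of variable 1: 6, 2, 4, 1, 5, 3
Ranks of variable 2: 6, 1, 2, 4, 5, 3
d = r₁ − r₂: 0, 1, 2, -3, 0, 0
d²: 0, 1, 4, 9, 0, 0; Σd² = 14
ρ = 1 − 6·14/(6·35) = 1 − 84/210 = 0.600

0.600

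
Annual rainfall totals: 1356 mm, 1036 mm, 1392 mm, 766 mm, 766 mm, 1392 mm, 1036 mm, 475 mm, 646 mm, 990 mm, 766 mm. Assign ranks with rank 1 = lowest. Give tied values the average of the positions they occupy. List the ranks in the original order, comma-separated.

9, 7.5, 10.5, 4, 4, 10.5, 7.5, 1, 2, 6, 4

Sorted (ascending): 475, 646, 766, 766, 766, 990, 1036, 1036, 1356, 1392, 1392
The 3 values of 766 occupy positions 3–5 → average rank 4.
The 2 values of 1036 occupy positions 7–8 → average rank (7+8)/2 = 7.5.
The 2 values of 1392 occupy positions 10–11 → average rank (10+11)/2 = 10.5.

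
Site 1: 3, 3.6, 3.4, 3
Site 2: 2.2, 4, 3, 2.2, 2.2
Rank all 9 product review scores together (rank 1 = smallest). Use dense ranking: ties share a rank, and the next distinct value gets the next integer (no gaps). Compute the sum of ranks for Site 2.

Sorted (ascending): 2.2, 2.2, 2.2, 3, 3, 3, 3.4, 3.6, 4
The 3 values of 2.2 share dense rank 1.
The 3 values of 3 share dense rank 2.
Remaining distinct values take the next consecutive integers.
Site 2 values → pooled ranks: 2.2→1, 4→5, 3→2, 2.2→1, 2.2→1
Rank sum = 1 + 5 + 2 + 1 + 1 = 10

10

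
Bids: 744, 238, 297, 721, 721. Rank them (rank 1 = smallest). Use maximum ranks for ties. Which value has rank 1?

238

Sorted (ascending): 238, 297, 721, 721, 744
The 2 values of 721 occupy positions 3–4 → each gets rank 4.
Rank 1 → value 238.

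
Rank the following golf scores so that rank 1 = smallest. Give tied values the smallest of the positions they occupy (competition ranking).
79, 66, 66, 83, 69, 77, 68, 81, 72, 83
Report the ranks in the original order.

Sorted (ascending): 66, 66, 68, 69, 72, 77, 79, 81, 83, 83
The 2 values of 66 occupy positions 1–2 → each gets rank 1.
The 2 values of 83 occupy positions 9–10 → each gets rank 9.

7, 1, 1, 9, 4, 6, 3, 8, 5, 9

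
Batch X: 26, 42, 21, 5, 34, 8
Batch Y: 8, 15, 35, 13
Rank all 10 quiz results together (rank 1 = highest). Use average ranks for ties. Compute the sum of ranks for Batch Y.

23.5

Sorted (descending): 42, 35, 34, 26, 21, 15, 13, 8, 8, 5
The 2 values of 8 occupy positions 8–9 → average rank (8+9)/2 = 8.5.
Batch Y values → pooled ranks: 8→8.5, 15→6, 35→2, 13→7
Rank sum = 8.5 + 6 + 2 + 7 = 23.5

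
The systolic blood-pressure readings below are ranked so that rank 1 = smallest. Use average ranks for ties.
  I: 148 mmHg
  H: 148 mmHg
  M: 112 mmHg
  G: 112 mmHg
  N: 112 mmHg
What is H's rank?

Sorted (ascending): 112, 112, 112, 148, 148
The 3 values of 112 occupy positions 1–3 → average rank 2.
The 2 values of 148 occupy positions 4–5 → average rank (4+5)/2 = 4.5.
H has value 148 mmHg → rank 4.5.

4.5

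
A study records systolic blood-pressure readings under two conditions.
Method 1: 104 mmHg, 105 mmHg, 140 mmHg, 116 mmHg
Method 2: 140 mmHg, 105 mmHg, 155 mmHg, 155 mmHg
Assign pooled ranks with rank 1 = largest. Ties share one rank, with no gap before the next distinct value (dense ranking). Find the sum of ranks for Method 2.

Sorted (descending): 155, 155, 140, 140, 116, 105, 105, 104
The 2 values of 155 share dense rank 1.
The 2 values of 140 share dense rank 2.
The 2 values of 105 share dense rank 4.
Remaining distinct values take the next consecutive integers.
Method 2 values → pooled ranks: 140→2, 105→4, 155→1, 155→1
Rank sum = 2 + 4 + 1 + 1 = 8

8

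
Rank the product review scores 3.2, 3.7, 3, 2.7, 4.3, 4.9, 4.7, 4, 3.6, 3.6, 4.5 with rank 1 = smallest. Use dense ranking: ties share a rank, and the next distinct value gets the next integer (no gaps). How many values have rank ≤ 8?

Sorted (ascending): 2.7, 3, 3.2, 3.6, 3.6, 3.7, 4, 4.3, 4.5, 4.7, 4.9
The 2 values of 3.6 share dense rank 4.
Remaining distinct values take the next consecutive integers.
Ranks ≤ 8: {1, 2, 3, 4, 4, 5, 6, 7, 8} → 9 values.

9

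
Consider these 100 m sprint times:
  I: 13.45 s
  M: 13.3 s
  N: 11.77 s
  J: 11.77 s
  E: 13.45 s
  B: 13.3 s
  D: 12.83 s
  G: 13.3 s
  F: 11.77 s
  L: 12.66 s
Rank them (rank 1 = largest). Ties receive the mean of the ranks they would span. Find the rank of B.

4

Sorted (descending): 13.45, 13.45, 13.3, 13.3, 13.3, 12.83, 12.66, 11.77, 11.77, 11.77
The 2 values of 13.45 occupy positions 1–2 → average rank (1+2)/2 = 1.5.
The 3 values of 13.3 occupy positions 3–5 → average rank 4.
The 3 values of 11.77 occupy positions 8–10 → average rank 9.
B has value 13.3 s → rank 4.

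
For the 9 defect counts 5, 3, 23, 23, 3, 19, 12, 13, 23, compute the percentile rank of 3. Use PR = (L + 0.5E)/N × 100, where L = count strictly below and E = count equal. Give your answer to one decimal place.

N = 9.
Strictly below 3: 0. Equal to 3: 2.
PR = (0 + 0.5·2)/9 × 100 = 11.1

11.1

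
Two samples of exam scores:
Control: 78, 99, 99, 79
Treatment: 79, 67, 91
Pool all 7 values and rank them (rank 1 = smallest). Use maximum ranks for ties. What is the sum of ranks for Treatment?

10

Sorted (ascending): 67, 78, 79, 79, 91, 99, 99
The 2 values of 79 occupy positions 3–4 → each gets rank 4.
The 2 values of 99 occupy positions 6–7 → each gets rank 7.
Treatment values → pooled ranks: 79→4, 67→1, 91→5
Rank sum = 4 + 1 + 5 = 10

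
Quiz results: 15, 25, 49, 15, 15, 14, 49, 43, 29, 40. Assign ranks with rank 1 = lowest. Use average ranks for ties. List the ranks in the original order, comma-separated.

3, 5, 9.5, 3, 3, 1, 9.5, 8, 6, 7

Sorted (ascending): 14, 15, 15, 15, 25, 29, 40, 43, 49, 49
The 3 values of 15 occupy positions 2–4 → average rank 3.
The 2 values of 49 occupy positions 9–10 → average rank (9+10)/2 = 9.5.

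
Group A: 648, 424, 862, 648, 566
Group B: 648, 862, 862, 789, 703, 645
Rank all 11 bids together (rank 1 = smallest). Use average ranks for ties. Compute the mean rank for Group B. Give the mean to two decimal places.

Sorted (ascending): 424, 566, 645, 648, 648, 648, 703, 789, 862, 862, 862
The 3 values of 648 occupy positions 4–6 → average rank 5.
The 3 values of 862 occupy positions 9–11 → average rank 10.
Group B values → pooled ranks: 648→5, 862→10, 862→10, 789→8, 703→7, 645→3
Mean rank = (5 + 10 + 10 + 8 + 7 + 3) / 6 = 7.17

7.17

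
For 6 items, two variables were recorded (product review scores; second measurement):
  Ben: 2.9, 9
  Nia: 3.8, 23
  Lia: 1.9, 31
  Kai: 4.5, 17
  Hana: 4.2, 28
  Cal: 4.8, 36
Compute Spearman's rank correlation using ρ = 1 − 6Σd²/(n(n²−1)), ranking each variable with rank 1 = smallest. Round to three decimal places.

Ranks of variable 1: 2, 3, 1, 5, 4, 6
Ranks of variable 2: 1, 3, 5, 2, 4, 6
d = r₁ − r₂: 1, 0, -4, 3, 0, 0
d²: 1, 0, 16, 9, 0, 0; Σd² = 26
ρ = 1 − 6·26/(6·35) = 1 − 156/210 = 0.257

0.257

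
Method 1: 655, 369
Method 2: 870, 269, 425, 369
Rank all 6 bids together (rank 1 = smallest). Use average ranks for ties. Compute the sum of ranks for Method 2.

Sorted (ascending): 269, 369, 369, 425, 655, 870
The 2 values of 369 occupy positions 2–3 → average rank (2+3)/2 = 2.5.
Method 2 values → pooled ranks: 870→6, 269→1, 425→4, 369→2.5
Rank sum = 6 + 1 + 4 + 2.5 = 13.5

13.5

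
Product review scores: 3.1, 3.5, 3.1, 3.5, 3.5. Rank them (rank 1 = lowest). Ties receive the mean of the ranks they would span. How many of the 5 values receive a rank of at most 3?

Sorted (ascending): 3.1, 3.1, 3.5, 3.5, 3.5
The 2 values of 3.1 occupy positions 1–2 → average rank (1+2)/2 = 1.5.
The 3 values of 3.5 occupy positions 3–5 → average rank 4.
Ranks ≤ 3: {1.5, 1.5} → 2 values.

2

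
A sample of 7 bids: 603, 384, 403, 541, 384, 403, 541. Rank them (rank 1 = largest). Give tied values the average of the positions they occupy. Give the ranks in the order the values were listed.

1, 6.5, 4.5, 2.5, 6.5, 4.5, 2.5

Sorted (descending): 603, 541, 541, 403, 403, 384, 384
The 2 values of 541 occupy positions 2–3 → average rank (2+3)/2 = 2.5.
The 2 values of 403 occupy positions 4–5 → average rank (4+5)/2 = 4.5.
The 2 values of 384 occupy positions 6–7 → average rank (6+7)/2 = 6.5.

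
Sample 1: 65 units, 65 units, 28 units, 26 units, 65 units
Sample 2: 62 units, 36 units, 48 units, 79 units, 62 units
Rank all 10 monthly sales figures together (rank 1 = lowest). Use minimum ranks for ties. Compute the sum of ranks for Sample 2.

Sorted (ascending): 26, 28, 36, 48, 62, 62, 65, 65, 65, 79
The 2 values of 62 occupy positions 5–6 → each gets rank 5.
The 3 values of 65 occupy positions 7–9 → each gets rank 7.
Sample 2 values → pooled ranks: 62→5, 36→3, 48→4, 79→10, 62→5
Rank sum = 5 + 3 + 4 + 10 + 5 = 27

27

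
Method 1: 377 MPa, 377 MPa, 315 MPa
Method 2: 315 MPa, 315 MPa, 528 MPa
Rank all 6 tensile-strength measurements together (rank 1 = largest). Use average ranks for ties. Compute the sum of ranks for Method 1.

10

Sorted (descending): 528, 377, 377, 315, 315, 315
The 2 values of 377 occupy positions 2–3 → average rank (2+3)/2 = 2.5.
The 3 values of 315 occupy positions 4–6 → average rank 5.
Method 1 values → pooled ranks: 377→2.5, 377→2.5, 315→5
Rank sum = 2.5 + 2.5 + 5 = 10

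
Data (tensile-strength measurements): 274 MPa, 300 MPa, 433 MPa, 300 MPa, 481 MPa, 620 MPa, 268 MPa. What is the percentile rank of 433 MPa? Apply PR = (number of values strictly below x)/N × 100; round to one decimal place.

N = 7.
Strictly below 433: 4. Equal to 433: 1.
PR = 4/7 × 100 = 57.1

57.1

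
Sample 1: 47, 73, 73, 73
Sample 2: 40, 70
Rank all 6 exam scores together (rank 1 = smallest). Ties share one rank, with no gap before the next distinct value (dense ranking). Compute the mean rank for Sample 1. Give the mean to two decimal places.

Sorted (ascending): 40, 47, 70, 73, 73, 73
The 3 values of 73 share dense rank 4.
Remaining distinct values take the next consecutive integers.
Sample 1 values → pooled ranks: 47→2, 73→4, 73→4, 73→4
Mean rank = (2 + 4 + 4 + 4) / 4 = 3.50

3.50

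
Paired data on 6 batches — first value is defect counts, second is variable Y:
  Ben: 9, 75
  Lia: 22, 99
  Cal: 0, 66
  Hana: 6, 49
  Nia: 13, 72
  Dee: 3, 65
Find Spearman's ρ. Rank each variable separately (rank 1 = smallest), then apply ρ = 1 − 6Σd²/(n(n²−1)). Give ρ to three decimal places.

Ranks of variable 1: 4, 6, 1, 3, 5, 2
Ranks of variable 2: 5, 6, 3, 1, 4, 2
d = r₁ − r₂: -1, 0, -2, 2, 1, 0
d²: 1, 0, 4, 4, 1, 0; Σd² = 10
ρ = 1 − 6·10/(6·35) = 1 − 60/210 = 0.714

0.714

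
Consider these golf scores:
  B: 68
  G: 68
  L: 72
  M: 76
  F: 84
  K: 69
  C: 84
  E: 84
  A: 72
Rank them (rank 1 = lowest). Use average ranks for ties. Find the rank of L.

4.5

Sorted (ascending): 68, 68, 69, 72, 72, 76, 84, 84, 84
The 2 values of 68 occupy positions 1–2 → average rank (1+2)/2 = 1.5.
The 2 values of 72 occupy positions 4–5 → average rank (4+5)/2 = 4.5.
The 3 values of 84 occupy positions 7–9 → average rank 8.
L has value 72 → rank 4.5.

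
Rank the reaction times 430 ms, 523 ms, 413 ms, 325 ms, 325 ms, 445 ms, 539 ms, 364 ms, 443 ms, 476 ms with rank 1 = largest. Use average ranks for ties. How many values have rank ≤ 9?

Sorted (descending): 539, 523, 476, 445, 443, 430, 413, 364, 325, 325
The 2 values of 325 occupy positions 9–10 → average rank (9+10)/2 = 9.5.
Ranks ≤ 9: {1, 2, 3, 4, 5, 6, 7, 8} → 8 values.

8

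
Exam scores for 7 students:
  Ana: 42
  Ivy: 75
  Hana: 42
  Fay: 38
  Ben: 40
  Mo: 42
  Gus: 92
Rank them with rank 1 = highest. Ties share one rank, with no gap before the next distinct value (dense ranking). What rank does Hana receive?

3

Sorted (descending): 92, 75, 42, 42, 42, 40, 38
The 3 values of 42 share dense rank 3.
Remaining distinct values take the next consecutive integers.
Hana has value 42 → rank 3.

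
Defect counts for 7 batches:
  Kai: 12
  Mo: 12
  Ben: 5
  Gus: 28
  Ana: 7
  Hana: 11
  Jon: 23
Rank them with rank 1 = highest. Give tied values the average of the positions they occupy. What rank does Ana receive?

Sorted (descending): 28, 23, 12, 12, 11, 7, 5
The 2 values of 12 occupy positions 3–4 → average rank (3+4)/2 = 3.5.
Ana has value 7 → rank 6.

6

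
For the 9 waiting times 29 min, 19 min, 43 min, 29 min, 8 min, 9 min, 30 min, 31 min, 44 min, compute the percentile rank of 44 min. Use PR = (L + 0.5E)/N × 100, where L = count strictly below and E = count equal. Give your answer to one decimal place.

94.4

N = 9.
Strictly below 44: 8. Equal to 44: 1.
PR = (8 + 0.5·1)/9 × 100 = 94.4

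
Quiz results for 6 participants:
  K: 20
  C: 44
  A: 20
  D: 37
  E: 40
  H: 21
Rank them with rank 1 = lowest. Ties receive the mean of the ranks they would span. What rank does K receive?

Sorted (ascending): 20, 20, 21, 37, 40, 44
The 2 values of 20 occupy positions 1–2 → average rank (1+2)/2 = 1.5.
K has value 20 → rank 1.5.

1.5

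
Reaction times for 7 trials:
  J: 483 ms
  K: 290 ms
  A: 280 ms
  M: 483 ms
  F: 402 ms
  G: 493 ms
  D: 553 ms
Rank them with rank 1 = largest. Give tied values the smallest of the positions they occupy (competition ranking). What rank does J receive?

3

Sorted (descending): 553, 493, 483, 483, 402, 290, 280
The 2 values of 483 occupy positions 3–4 → each gets rank 3.
J has value 483 ms → rank 3.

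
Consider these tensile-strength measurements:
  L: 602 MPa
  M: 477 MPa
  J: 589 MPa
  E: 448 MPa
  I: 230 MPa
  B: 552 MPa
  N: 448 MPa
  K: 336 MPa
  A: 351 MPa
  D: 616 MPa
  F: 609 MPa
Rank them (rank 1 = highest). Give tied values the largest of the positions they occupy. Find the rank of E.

8

Sorted (descending): 616, 609, 602, 589, 552, 477, 448, 448, 351, 336, 230
The 2 values of 448 occupy positions 7–8 → each gets rank 8.
E has value 448 MPa → rank 8.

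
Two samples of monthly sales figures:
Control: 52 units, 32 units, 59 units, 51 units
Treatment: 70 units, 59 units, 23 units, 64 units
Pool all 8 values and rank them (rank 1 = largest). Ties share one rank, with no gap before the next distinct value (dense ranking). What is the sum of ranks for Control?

Sorted (descending): 70, 64, 59, 59, 52, 51, 32, 23
The 2 values of 59 share dense rank 3.
Remaining distinct values take the next consecutive integers.
Control values → pooled ranks: 52→4, 32→6, 59→3, 51→5
Rank sum = 4 + 6 + 3 + 5 = 18

18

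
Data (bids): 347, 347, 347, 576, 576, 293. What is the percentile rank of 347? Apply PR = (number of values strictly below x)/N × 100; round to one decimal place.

N = 6.
Strictly below 347: 1. Equal to 347: 3.
PR = 1/6 × 100 = 16.7

16.7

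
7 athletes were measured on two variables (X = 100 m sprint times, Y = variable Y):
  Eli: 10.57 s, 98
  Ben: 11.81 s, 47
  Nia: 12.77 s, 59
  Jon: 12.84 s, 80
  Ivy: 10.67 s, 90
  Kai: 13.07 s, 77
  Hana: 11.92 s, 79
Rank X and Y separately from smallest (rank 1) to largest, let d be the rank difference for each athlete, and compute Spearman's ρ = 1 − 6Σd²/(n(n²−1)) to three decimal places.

-0.464

Ranks of variable 1: 1, 3, 5, 6, 2, 7, 4
Ranks of variable 2: 7, 1, 2, 5, 6, 3, 4
d = r₁ − r₂: -6, 2, 3, 1, -4, 4, 0
d²: 36, 4, 9, 1, 16, 16, 0; Σd² = 82
ρ = 1 − 6·82/(7·48) = 1 − 492/336 = -0.464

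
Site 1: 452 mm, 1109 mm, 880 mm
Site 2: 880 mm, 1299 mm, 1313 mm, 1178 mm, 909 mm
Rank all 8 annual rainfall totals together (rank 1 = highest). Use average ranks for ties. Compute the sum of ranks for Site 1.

Sorted (descending): 1313, 1299, 1178, 1109, 909, 880, 880, 452
The 2 values of 880 occupy positions 6–7 → average rank (6+7)/2 = 6.5.
Site 1 values → pooled ranks: 452→8, 1109→4, 880→6.5
Rank sum = 8 + 4 + 6.5 = 18.5

18.5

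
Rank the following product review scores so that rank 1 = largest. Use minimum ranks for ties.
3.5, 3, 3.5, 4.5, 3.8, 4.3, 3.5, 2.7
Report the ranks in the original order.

Sorted (descending): 4.5, 4.3, 3.8, 3.5, 3.5, 3.5, 3, 2.7
The 3 values of 3.5 occupy positions 4–6 → each gets rank 4.

4, 7, 4, 1, 3, 2, 4, 8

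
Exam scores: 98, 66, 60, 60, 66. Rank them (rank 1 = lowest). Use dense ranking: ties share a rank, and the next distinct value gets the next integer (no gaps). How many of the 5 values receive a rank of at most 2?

4

Sorted (ascending): 60, 60, 66, 66, 98
The 2 values of 60 share dense rank 1.
The 2 values of 66 share dense rank 2.
Remaining distinct values take the next consecutive integers.
Ranks ≤ 2: {1, 1, 2, 2} → 4 values.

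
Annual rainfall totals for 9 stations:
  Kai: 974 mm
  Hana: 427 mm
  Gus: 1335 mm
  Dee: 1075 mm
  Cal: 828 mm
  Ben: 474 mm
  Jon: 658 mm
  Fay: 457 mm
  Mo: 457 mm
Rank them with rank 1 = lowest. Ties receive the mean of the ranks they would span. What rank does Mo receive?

Sorted (ascending): 427, 457, 457, 474, 658, 828, 974, 1075, 1335
The 2 values of 457 occupy positions 2–3 → average rank (2+3)/2 = 2.5.
Mo has value 457 mm → rank 2.5.

2.5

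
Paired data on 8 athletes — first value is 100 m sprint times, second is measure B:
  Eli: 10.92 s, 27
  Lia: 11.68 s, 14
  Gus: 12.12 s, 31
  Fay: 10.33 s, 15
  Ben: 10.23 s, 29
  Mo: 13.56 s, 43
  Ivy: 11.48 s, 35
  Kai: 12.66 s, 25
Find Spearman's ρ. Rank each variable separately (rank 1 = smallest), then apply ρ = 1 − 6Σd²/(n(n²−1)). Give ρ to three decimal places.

Ranks of variable 1: 3, 5, 6, 2, 1, 8, 4, 7
Ranks of variable 2: 4, 1, 6, 2, 5, 8, 7, 3
d = r₁ − r₂: -1, 4, 0, 0, -4, 0, -3, 4
d²: 1, 16, 0, 0, 16, 0, 9, 16; Σd² = 58
ρ = 1 − 6·58/(8·63) = 1 − 348/504 = 0.310

0.310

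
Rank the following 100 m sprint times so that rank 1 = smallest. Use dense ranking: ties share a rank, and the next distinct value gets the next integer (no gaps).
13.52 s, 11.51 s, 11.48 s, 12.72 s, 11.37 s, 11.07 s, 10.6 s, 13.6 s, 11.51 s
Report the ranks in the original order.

7, 5, 4, 6, 3, 2, 1, 8, 5

Sorted (ascending): 10.6, 11.07, 11.37, 11.48, 11.51, 11.51, 12.72, 13.52, 13.6
The 2 values of 11.51 share dense rank 5.
Remaining distinct values take the next consecutive integers.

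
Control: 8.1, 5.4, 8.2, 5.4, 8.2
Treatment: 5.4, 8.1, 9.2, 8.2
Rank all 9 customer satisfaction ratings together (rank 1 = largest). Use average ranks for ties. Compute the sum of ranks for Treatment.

Sorted (descending): 9.2, 8.2, 8.2, 8.2, 8.1, 8.1, 5.4, 5.4, 5.4
The 3 values of 8.2 occupy positions 2–4 → average rank 3.
The 2 values of 8.1 occupy positions 5–6 → average rank (5+6)/2 = 5.5.
The 3 values of 5.4 occupy positions 7–9 → average rank 8.
Treatment values → pooled ranks: 5.4→8, 8.1→5.5, 9.2→1, 8.2→3
Rank sum = 8 + 5.5 + 1 + 3 = 17.5

17.5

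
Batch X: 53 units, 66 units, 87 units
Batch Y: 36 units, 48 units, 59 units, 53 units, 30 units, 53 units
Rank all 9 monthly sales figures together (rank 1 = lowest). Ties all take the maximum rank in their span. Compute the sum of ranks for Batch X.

Sorted (ascending): 30, 36, 48, 53, 53, 53, 59, 66, 87
The 3 values of 53 occupy positions 4–6 → each gets rank 6.
Batch X values → pooled ranks: 53→6, 66→8, 87→9
Rank sum = 6 + 8 + 9 = 23

23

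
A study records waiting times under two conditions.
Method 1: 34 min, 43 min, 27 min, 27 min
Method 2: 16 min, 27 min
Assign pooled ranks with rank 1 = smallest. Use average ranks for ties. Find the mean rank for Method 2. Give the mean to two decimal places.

2.00

Sorted (ascending): 16, 27, 27, 27, 34, 43
The 3 values of 27 occupy positions 2–4 → average rank 3.
Method 2 values → pooled ranks: 16→1, 27→3
Mean rank = (1 + 3) / 2 = 2.00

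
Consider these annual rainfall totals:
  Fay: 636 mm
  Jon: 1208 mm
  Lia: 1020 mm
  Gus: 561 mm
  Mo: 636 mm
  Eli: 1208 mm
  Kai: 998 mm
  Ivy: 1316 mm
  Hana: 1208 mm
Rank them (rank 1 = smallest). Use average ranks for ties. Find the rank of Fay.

Sorted (ascending): 561, 636, 636, 998, 1020, 1208, 1208, 1208, 1316
The 2 values of 636 occupy positions 2–3 → average rank (2+3)/2 = 2.5.
The 3 values of 1208 occupy positions 6–8 → average rank 7.
Fay has value 636 mm → rank 2.5.

2.5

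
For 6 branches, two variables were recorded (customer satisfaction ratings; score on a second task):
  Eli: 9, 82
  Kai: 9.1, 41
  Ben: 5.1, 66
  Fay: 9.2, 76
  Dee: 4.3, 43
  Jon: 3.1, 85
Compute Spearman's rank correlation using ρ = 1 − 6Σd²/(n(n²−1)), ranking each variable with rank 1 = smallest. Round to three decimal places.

-0.314

Ranks of variable 1: 4, 5, 3, 6, 2, 1
Ranks of variable 2: 5, 1, 3, 4, 2, 6
d = r₁ − r₂: -1, 4, 0, 2, 0, -5
d²: 1, 16, 0, 4, 0, 25; Σd² = 46
ρ = 1 − 6·46/(6·35) = 1 − 276/210 = -0.314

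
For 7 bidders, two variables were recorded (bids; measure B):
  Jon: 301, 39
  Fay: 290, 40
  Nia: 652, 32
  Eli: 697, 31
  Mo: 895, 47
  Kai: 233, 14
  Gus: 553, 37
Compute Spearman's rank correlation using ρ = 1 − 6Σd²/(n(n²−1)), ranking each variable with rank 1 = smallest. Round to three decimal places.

0.286

Ranks of variable 1: 3, 2, 5, 6, 7, 1, 4
Ranks of variable 2: 5, 6, 3, 2, 7, 1, 4
d = r₁ − r₂: -2, -4, 2, 4, 0, 0, 0
d²: 4, 16, 4, 16, 0, 0, 0; Σd² = 40
ρ = 1 − 6·40/(7·48) = 1 − 240/336 = 0.286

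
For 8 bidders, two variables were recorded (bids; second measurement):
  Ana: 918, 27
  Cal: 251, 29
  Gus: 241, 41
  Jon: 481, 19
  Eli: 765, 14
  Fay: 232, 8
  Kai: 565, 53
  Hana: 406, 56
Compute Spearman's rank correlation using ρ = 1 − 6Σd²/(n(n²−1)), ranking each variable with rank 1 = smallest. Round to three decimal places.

Ranks of variable 1: 8, 3, 2, 5, 7, 1, 6, 4
Ranks of variable 2: 4, 5, 6, 3, 2, 1, 7, 8
d = r₁ − r₂: 4, -2, -4, 2, 5, 0, -1, -4
d²: 16, 4, 16, 4, 25, 0, 1, 16; Σd² = 82
ρ = 1 − 6·82/(8·63) = 1 − 492/504 = 0.024

0.024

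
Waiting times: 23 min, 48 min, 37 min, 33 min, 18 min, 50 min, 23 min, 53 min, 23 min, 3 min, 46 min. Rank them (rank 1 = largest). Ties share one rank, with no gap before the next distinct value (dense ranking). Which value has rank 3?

Sorted (descending): 53, 50, 48, 46, 37, 33, 23, 23, 23, 18, 3
The 3 values of 23 share dense rank 7.
Remaining distinct values take the next consecutive integers.
Rank 3 → value 48.

48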